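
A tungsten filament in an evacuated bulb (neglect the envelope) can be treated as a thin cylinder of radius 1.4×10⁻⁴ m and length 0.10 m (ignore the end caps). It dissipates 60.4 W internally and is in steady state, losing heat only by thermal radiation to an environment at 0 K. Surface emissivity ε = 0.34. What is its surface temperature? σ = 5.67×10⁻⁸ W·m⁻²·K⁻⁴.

T ≈ 2440 K

Steady state: internal power = radiated power, P = εσA T⁴.
Radiating area A = 2πrL = 8.796×10⁻⁵ m².
T⁴ = P/(εσA) = 60.4/(0.34·5.67×10⁻⁸·8.796×10⁻⁵) = 3.562×10¹³ K⁴.
T = (3.562×10¹³)^(1/4).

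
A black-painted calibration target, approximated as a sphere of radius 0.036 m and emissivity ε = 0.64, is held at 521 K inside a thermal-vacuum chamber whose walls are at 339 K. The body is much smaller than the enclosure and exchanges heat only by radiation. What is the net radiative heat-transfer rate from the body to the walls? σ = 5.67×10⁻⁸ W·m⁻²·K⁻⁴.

For a small grey body in a large enclosure: P_net = εσA(T_body⁴ − T_wall⁴).
A = 4πr² = 0.01629 m²; T_body⁴ − T_wall⁴ = 7.368×10¹⁰ − 1.321×10¹⁰ = 6.047×10¹⁰ K⁴.
|P_net| = 0.64·5.67×10⁻⁸·0.01629·6.047×10¹⁰.

P_net ≈ 35.7 W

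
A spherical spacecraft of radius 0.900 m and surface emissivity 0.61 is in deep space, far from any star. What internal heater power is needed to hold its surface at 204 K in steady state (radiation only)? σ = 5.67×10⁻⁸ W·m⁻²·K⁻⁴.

P = εσ·4πr²·T⁴.
4πr² = 10.18 m²; T⁴ = 1.732×10⁹ K⁴.
P = 0.61·5.67×10⁻⁸·10.18·1.732×10⁹.

P ≈ 610 W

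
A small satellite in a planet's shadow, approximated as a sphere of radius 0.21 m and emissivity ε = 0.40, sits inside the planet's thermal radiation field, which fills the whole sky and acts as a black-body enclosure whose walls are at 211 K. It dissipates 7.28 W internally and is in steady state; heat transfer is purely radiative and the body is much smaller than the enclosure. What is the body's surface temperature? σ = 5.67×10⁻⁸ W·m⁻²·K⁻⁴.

T ≈ 225 K

For a small grey body in a large enclosure, net radiated power = εσA(T⁴ − T_w⁴).
Steady state: P = εσA(T⁴ − T_w⁴) with A = 4πr² = 0.5542 m².
T⁴ = P/(εσA) + T_w⁴ = 7.28/(0.40·5.67×10⁻⁸·0.5542) + (211)⁴
    = 5.792×10⁸ + 1.982×10⁹ = 2.561×10⁹ K⁴.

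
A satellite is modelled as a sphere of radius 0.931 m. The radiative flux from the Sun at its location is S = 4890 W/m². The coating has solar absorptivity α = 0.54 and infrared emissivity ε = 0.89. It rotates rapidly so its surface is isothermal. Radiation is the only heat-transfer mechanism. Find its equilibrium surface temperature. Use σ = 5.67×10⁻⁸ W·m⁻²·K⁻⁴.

T ≈ 338 K

At equilibrium, absorbed power = emitted power.
Absorbing cross-section = πr² = 2.723 m²; emitting surface = 4πr² = 10.89 m² (ratio 4).
αS·A_cross = εσ·A_surf·T⁴  ⇒  T⁴ = αS/(ε·4σ).
T⁴ = 0.540·4890/(0.89·4·5.67×10⁻⁸) = 1.308×10¹⁰ K⁴.
T = (1.308×10¹⁰)^(1/4).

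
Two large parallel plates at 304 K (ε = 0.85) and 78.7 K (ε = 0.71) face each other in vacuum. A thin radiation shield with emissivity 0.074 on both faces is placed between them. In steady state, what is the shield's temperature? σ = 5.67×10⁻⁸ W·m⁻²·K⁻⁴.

T_s ≈ 256 K

In steady state the net flux on the hot side equals that on the cold side.
σ(T₁⁴−T_s⁴)/D₁ = σ(T_s⁴−T₂⁴)/D₂, with D₁ = 1/ε₁+1/ε_s−1 = 13.69, D₂ = 1/ε_s+1/ε₂−1 = 13.92.
Solve for T_s⁴: T_s⁴ = (D₂·T₁⁴ + D₁·T₂⁴)/(D₁+D₂) = 4.325×10⁹ K⁴.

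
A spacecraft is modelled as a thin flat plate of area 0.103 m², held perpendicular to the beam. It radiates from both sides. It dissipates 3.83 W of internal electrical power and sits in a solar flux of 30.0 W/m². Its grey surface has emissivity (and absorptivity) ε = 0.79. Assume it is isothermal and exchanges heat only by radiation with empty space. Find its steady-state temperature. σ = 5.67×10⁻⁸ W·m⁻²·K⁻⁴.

At steady state, absorbed solar power + internal power = radiated power.
Absorbed: α·S·A_cross = 0.79·30.0·0.1030 = 2.441 W (cross-section A).
Total input = 2.441 + 3.83 = 6.271 W.
Radiated: εσ·A_surf·T⁴ with A_surf = 2A = 0.2060 m².
T⁴ = 6.271/(0.79·5.67×10⁻⁸·0.2060) = 6.796×10⁸ K⁴.

T ≈ 161 K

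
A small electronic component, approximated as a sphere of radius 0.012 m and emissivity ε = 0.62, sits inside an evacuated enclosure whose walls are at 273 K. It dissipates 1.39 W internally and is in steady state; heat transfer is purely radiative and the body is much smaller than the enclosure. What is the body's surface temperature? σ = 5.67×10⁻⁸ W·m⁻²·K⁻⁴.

T ≈ 407 K

For a small grey body in a large enclosure, net radiated power = εσA(T⁴ − T_w⁴).
Steady state: P = εσA(T⁴ − T_w⁴) with A = 4πr² = 0.001810 m².
T⁴ = P/(εσA) + T_w⁴ = 1.39/(0.62·5.67×10⁻⁸·0.001810) + (273)⁴
    = 2.185×10¹⁰ + 5.555×10⁹ = 2.741×10¹⁰ K⁴.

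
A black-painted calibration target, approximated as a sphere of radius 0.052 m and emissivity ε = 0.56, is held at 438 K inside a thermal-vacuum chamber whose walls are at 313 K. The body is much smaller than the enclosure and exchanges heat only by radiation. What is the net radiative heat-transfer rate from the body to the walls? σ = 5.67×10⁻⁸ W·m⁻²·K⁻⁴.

For a small grey body in a large enclosure: P_net = εσA(T_body⁴ − T_wall⁴).
A = 4πr² = 0.03398 m²; T_body⁴ − T_wall⁴ = 3.680×10¹⁰ − 9.598×10⁹ = 2.721×10¹⁰ K⁴.
|P_net| = 0.56·5.67×10⁻⁸·0.03398·2.721×10¹⁰.

P_net ≈ 29.4 W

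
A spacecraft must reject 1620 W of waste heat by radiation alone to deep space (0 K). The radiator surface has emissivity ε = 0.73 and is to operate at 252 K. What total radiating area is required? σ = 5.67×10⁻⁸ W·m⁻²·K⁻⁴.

A ≈ 9.71 m²

P = εσA T⁴ ⇒ A = P/(εσT⁴).
T⁴ = 4.033×10⁹ K⁴.
A = 1620/(0.73 × 5.67×10⁻⁸ × 4.033×10⁹).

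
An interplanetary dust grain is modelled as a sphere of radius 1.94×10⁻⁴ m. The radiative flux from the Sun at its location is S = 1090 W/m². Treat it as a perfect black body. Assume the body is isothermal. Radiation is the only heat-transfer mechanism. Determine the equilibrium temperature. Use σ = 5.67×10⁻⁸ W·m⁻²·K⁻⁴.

At equilibrium, absorbed power = emitted power.
Absorbing cross-section = πr² = 1.182×10⁻⁷ m²; emitting surface = 4πr² = 4.729×10⁻⁷ m² (ratio 4).
S·A_cross = εσ·A_surf·T⁴  ⇒  T⁴ = S/(4σ).
T⁴ = 1.00·1090/(4·5.67×10⁻⁸) = 4.806×10⁹ K⁴.
T = (4.806×10⁹)^(1/4).

T ≈ 263 K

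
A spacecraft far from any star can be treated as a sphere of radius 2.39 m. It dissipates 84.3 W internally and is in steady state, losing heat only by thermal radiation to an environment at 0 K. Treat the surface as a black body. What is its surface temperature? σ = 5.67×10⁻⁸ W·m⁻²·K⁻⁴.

T ≈ 67.5 K

Steady state: internal power = radiated power, P = εσA T⁴.
Radiating area A = 4πr² = 71.78 m².
T⁴ = P/(εσA) = 84.3/(1.0·5.67×10⁻⁸·71.78) = 2.071×10⁷ K⁴.
T = (2.071×10⁷)^(1/4).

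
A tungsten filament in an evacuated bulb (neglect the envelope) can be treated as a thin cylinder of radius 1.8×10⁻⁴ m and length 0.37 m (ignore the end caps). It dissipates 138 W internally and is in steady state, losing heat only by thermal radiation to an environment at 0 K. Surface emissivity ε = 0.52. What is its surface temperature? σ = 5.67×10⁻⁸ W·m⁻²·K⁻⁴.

Steady state: internal power = radiated power, P = εσA T⁴.
Radiating area A = 2πrL = 4.185×10⁻⁴ m².
T⁴ = P/(εσA) = 138/(0.52·5.67×10⁻⁸·4.185×10⁻⁴) = 1.119×10¹³ K⁴.
T = (1.119×10¹³)^(1/4).

T ≈ 1830 K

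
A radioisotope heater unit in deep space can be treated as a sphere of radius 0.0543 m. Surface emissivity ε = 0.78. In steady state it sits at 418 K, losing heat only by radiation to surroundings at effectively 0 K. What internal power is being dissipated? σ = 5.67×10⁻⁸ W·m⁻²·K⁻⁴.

P ≈ 50.0 W

Steady state: P = εσA T⁴.
A = 4πr² = 0.03705 m²; T⁴ = (418)⁴ = 3.053×10¹⁰ K⁴.
P = 0.78 × 5.67×10⁻⁸ × 0.03705 × 3.053×10¹⁰.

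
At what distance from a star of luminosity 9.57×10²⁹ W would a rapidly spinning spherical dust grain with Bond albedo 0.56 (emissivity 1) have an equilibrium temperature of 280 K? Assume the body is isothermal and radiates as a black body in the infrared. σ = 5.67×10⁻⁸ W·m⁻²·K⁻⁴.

For an isothermal black-emitting sphere, (1−a)S·πr² = σ·4πr²·T⁴ ⇒ S = 4σT⁴/(1−a).
S = 4·5.67×10⁻⁸·(280)⁴/0.440 = 3168 W/m².
Flux falls as S = L/(4πd²), so d = √(L/(4πS)) = √(9.57×10²⁹/(4π·3168)).

d ≈ 4.90×10¹² m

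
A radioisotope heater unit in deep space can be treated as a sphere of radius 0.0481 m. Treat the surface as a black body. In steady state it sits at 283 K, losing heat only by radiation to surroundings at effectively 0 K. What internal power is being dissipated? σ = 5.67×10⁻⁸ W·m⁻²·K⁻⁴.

Steady state: P = εσA T⁴.
A = 4πr² = 0.02907 m²; T⁴ = (283)⁴ = 6.414×10⁹ K⁴.
P = 1.0 × 5.67×10⁻⁸ × 0.02907 × 6.414×10⁹.

P ≈ 10.6 W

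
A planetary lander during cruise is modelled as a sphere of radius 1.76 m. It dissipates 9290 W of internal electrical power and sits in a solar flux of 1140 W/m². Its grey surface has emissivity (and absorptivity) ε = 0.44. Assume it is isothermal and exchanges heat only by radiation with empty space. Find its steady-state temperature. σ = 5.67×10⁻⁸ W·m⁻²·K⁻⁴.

At steady state, absorbed solar power + internal power = radiated power.
Absorbed: α·S·A_cross = 0.44·1140·9.731 = 4881 W (cross-section πr²).
Total input = 4881 + 9290 = 14170 W.
Radiated: εσ·A_surf·T⁴ with A_surf = 4πr² = 38.93 m².
T⁴ = 14170/(0.44·5.67×10⁻⁸·38.93) = 1.459×10¹⁰ K⁴.

T ≈ 348 K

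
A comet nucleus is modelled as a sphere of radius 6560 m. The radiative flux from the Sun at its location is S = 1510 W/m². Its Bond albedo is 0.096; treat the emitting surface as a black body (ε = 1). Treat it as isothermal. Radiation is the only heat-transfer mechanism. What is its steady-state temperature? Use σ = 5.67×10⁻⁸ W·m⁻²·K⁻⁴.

At equilibrium, absorbed power = emitted power.
Absorbing cross-section = πr² = 1.352×10⁸ m²; emitting surface = 4πr² = 5.408×10⁸ m² (ratio 4).
(1−a)S·A_cross = εσ·A_surf·T⁴  ⇒  T⁴ = (1−a)S/(4σ).
T⁴ = 0.904·1510/(4·5.67×10⁻⁸) = 6.019×10⁹ K⁴.
T = (6.019×10⁹)^(1/4).

T ≈ 279 K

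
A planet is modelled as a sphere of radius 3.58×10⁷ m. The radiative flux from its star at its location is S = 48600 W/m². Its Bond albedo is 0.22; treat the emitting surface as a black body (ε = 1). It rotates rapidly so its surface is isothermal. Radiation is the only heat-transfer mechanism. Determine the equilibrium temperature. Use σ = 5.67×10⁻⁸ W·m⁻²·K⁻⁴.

At equilibrium, absorbed power = emitted power.
Absorbing cross-section = πr² = 4.026×10¹⁵ m²; emitting surface = 4πr² = 1.611×10¹⁶ m² (ratio 4).
(1−a)S·A_cross = εσ·A_surf·T⁴  ⇒  T⁴ = (1−a)S/(4σ).
T⁴ = 0.780·48600/(4·5.67×10⁻⁸) = 1.671×10¹¹ K⁴.
T = (1.671×10¹¹)^(1/4).

T ≈ 639 K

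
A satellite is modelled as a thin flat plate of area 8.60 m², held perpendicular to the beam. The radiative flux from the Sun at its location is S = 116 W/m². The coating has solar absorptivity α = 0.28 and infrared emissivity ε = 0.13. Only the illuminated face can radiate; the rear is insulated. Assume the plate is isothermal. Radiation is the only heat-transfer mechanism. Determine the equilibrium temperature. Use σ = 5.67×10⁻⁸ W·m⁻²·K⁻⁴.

At equilibrium, absorbed power = emitted power.
Absorbing cross-section = A = 8.600 m²; emitting surface = A = 8.600 m² (ratio 1).
αS·A_cross = εσ·A_surf·T⁴  ⇒  T⁴ = αS/(ε·1σ).
T⁴ = 0.280·116/(0.13·1·5.67×10⁻⁸) = 4.406×10⁹ K⁴.
T = (4.406×10⁹)^(1/4).

T ≈ 258 K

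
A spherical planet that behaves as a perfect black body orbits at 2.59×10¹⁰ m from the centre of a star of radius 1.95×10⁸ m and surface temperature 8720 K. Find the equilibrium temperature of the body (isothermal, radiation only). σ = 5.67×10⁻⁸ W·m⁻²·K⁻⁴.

T ≈ 535 K

The star's surface emits σT_*⁴; at distance d the flux is S = σT_*⁴(R_*/d)².
S = 5.67×10⁻⁸·(8720)⁴·(1.95×10⁸/2.59×10¹⁰)² = 18580 W/m².
For an isothermal sphere T⁴ = (1−a)S/(4σ) = 8.194×10¹⁰ K⁴.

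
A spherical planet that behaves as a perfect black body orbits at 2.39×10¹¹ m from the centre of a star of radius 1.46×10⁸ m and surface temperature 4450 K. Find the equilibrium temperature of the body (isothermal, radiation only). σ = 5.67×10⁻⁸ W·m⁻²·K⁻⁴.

The star's surface emits σT_*⁴; at distance d the flux is S = σT_*⁴(R_*/d)².
S = 5.67×10⁻⁸·(4450)⁴·(1.46×10⁸/2.39×10¹¹)² = 8.297 W/m².
For an isothermal sphere T⁴ = (1−a)S/(4σ) = 3.658×10⁷ K⁴.

T ≈ 77.8 K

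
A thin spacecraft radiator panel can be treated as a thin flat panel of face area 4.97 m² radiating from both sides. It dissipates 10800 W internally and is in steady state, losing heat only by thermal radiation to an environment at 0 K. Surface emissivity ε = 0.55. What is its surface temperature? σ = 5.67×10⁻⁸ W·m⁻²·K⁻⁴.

T ≈ 432 K

Steady state: internal power = radiated power, P = εσA T⁴.
Radiating area A = 2·4.97 = 9.940 m².
T⁴ = P/(εσA) = 10800/(0.55·5.67×10⁻⁸·9.940) = 3.484×10¹⁰ K⁴.
T = (3.484×10¹⁰)^(1/4).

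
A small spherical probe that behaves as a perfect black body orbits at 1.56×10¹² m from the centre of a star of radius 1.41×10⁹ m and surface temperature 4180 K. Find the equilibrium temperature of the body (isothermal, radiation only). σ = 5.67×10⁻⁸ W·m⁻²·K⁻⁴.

T ≈ 88.9 K

The star's surface emits σT_*⁴; at distance d the flux is S = σT_*⁴(R_*/d)².
S = 5.67×10⁻⁸·(4180)⁴·(1.41×10⁹/1.56×10¹²)² = 14.14 W/m².
For an isothermal sphere T⁴ = (1−a)S/(4σ) = 6.235×10⁷ K⁴.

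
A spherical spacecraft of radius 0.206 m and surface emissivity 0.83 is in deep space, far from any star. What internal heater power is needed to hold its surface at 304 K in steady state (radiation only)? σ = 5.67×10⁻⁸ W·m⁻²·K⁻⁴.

P ≈ 214 W

P = εσ·4πr²·T⁴.
4πr² = 0.5333 m²; T⁴ = 8.541×10⁹ K⁴.
P = 0.83·5.67×10⁻⁸·0.5333·8.541×10⁹.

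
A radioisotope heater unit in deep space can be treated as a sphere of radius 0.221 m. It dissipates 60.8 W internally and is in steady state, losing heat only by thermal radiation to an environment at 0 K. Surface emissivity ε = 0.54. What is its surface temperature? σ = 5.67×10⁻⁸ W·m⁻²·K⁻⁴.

Steady state: internal power = radiated power, P = εσA T⁴.
Radiating area A = 4πr² = 0.6138 m².
T⁴ = P/(εσA) = 60.8/(0.54·5.67×10⁻⁸·0.6138) = 3.235×10⁹ K⁴.
T = (3.235×10⁹)^(1/4).

T ≈ 238 K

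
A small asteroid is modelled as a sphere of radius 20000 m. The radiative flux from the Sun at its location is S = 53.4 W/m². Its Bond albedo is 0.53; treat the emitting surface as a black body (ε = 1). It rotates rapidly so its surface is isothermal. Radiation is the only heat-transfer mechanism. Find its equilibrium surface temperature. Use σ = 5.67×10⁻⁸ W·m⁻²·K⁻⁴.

At equilibrium, absorbed power = emitted power.
Absorbing cross-section = πr² = 1.257×10⁹ m²; emitting surface = 4πr² = 5.027×10⁹ m² (ratio 4).
(1−a)S·A_cross = εσ·A_surf·T⁴  ⇒  T⁴ = (1−a)S/(4σ).
T⁴ = 0.470·53.4/(4·5.67×10⁻⁸) = 1.107×10⁸ K⁴.
T = (1.107×10⁸)^(1/4).

T ≈ 103 K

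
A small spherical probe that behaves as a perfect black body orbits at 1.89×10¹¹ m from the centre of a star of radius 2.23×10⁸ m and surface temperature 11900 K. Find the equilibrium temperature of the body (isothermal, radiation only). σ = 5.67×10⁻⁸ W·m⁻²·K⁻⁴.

T ≈ 289 K

The star's surface emits σT_*⁴; at distance d the flux is S = σT_*⁴(R_*/d)².
S = 5.67×10⁻⁸·(11900)⁴·(2.23×10⁸/1.89×10¹¹)² = 1583 W/m².
For an isothermal sphere T⁴ = (1−a)S/(4σ) = 6.979×10⁹ K⁴.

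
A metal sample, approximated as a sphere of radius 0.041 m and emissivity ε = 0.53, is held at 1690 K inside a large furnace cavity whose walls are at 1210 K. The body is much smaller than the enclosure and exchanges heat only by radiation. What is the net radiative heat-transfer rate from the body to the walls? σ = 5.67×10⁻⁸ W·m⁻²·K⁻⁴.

P_net ≈ 3820 W

For a small grey body in a large enclosure: P_net = εσA(T_body⁴ − T_wall⁴).
A = 4πr² = 0.02112 m²; T_body⁴ − T_wall⁴ = 8.157×10¹² − 2.144×10¹² = 6.014×10¹² K⁴.
|P_net| = 0.53·5.67×10⁻⁸·0.02112·6.014×10¹².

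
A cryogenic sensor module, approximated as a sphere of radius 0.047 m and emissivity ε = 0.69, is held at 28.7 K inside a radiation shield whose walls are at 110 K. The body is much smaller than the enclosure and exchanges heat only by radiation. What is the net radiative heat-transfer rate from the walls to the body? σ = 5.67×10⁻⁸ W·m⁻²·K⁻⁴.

For a small grey body in a large enclosure: P_net = εσA(T_body⁴ − T_wall⁴).
A = 4πr² = 0.02776 m²; T_body⁴ − T_wall⁴ = 6.785×10⁵ − 1.464×10⁸ = -1.457×10⁸ K⁴.
|P_net| = 0.69·5.67×10⁻⁸·0.02776·1.457×10⁸.

P_net ≈ 0.158 W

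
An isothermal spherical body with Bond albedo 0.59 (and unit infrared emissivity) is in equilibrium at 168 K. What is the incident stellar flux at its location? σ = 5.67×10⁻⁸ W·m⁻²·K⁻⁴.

S ≈ 441 W/m²

(1−a)S·πr² = σ·4πr²·T⁴ ⇒ S = 4σT⁴/(1−a).
S = 4·5.67×10⁻⁸·7.966×10⁸/0.410.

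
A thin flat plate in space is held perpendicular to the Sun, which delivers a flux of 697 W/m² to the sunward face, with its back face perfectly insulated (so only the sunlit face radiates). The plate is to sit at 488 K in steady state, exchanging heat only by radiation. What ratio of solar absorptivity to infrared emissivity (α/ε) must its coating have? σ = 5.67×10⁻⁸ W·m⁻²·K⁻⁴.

α/ε ≈ 4.61

Balance: αS·A = εσ·1A·T⁴ ⇒ α/ε = σT⁴/S.
α/ε = 5.67×10⁻⁸·(488)⁴/697 = 5.67×10⁻⁸·5.671×10¹⁰/697.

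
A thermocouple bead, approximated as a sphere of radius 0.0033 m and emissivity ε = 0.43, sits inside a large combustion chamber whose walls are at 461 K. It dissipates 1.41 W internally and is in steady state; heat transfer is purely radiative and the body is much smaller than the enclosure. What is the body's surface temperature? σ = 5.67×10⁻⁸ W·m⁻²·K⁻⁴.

For a small grey body in a large enclosure, net radiated power = εσA(T⁴ − T_w⁴).
Steady state: P = εσA(T⁴ − T_w⁴) with A = 4πr² = 1.368×10⁻⁴ m².
T⁴ = P/(εσA) + T_w⁴ = 1.41/(0.43·5.67×10⁻⁸·1.368×10⁻⁴) + (461)⁴
    = 4.226×10¹¹ + 4.517×10¹⁰ = 4.678×10¹¹ K⁴.

T ≈ 827 K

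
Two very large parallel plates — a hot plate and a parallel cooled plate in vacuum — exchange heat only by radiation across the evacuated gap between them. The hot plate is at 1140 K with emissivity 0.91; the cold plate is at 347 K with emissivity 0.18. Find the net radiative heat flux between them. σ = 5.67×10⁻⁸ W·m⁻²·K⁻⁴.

q ≈ 16800 W/m²

For two infinite grey parallel plates, q = σ(T₁⁴ − T₂⁴)/(1/ε₁ + 1/ε₂ − 1).
T₁⁴ − T₂⁴ = 1.689×10¹² − 1.450×10¹⁰ = 1.674×10¹² K⁴.
1/ε₁ + 1/ε₂ − 1 = 1.099 + 5.556 − 1 = 5.654.
q = 5.67×10⁻⁸ × 1.674×10¹² / 5.654.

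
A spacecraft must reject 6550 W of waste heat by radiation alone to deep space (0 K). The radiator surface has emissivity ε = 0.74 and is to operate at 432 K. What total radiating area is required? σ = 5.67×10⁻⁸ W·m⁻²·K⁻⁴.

A ≈ 4.48 m²

P = εσA T⁴ ⇒ A = P/(εσT⁴).
T⁴ = 3.483×10¹⁰ K⁴.
A = 6550/(0.74 × 5.67×10⁻⁸ × 3.483×10¹⁰).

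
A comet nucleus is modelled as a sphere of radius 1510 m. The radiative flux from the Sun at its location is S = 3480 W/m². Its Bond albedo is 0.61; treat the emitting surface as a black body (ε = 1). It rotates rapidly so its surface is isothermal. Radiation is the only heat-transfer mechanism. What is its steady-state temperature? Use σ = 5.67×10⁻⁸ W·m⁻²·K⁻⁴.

At equilibrium, absorbed power = emitted power.
Absorbing cross-section = πr² = 7.163×10⁶ m²; emitting surface = 4πr² = 2.865×10⁷ m² (ratio 4).
(1−a)S·A_cross = εσ·A_surf·T⁴  ⇒  T⁴ = (1−a)S/(4σ).
T⁴ = 0.390·3480/(4·5.67×10⁻⁸) = 5.984×10⁹ K⁴.
T = (5.984×10⁹)^(1/4).

T ≈ 278 K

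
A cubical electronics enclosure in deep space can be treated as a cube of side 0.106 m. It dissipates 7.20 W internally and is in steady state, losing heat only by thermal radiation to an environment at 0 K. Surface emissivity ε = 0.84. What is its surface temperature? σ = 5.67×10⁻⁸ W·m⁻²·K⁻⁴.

Steady state: internal power = radiated power, P = εσA T⁴.
Radiating area A = 6L² = 0.06742 m².
T⁴ = P/(εσA) = 7.20/(0.84·5.67×10⁻⁸·0.06742) = 2.242×10⁹ K⁴.
T = (2.242×10⁹)^(1/4).

T ≈ 218 K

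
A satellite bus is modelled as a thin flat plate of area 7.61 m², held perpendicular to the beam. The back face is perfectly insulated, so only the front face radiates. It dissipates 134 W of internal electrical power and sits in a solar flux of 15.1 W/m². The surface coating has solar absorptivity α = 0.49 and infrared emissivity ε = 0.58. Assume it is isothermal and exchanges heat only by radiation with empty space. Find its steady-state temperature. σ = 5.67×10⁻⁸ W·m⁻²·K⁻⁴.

T ≈ 166 K

At steady state, absorbed solar power + internal power = radiated power.
Absorbed: α·S·A_cross = 0.49·15.1·7.610 = 56.31 W (cross-section A).
Total input = 56.31 + 134 = 190.3 W.
Radiated: εσ·A_surf·T⁴ with A_surf = A = 7.610 m².
T⁴ = 190.3/(0.58·5.67×10⁻⁸·7.610) = 7.604×10⁸ K⁴.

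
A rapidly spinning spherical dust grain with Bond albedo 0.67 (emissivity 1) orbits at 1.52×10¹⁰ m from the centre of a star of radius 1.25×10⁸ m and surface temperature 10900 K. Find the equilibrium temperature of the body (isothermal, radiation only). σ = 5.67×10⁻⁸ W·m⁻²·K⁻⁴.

T ≈ 530 K

The star's surface emits σT_*⁴; at distance d the flux is S = σT_*⁴(R_*/d)².
S = 5.67×10⁻⁸·(10900)⁴·(1.25×10⁸/1.52×10¹⁰)² = 54130 W/m².
For an isothermal sphere T⁴ = (1−a)S/(4σ) = 7.876×10¹⁰ K⁴.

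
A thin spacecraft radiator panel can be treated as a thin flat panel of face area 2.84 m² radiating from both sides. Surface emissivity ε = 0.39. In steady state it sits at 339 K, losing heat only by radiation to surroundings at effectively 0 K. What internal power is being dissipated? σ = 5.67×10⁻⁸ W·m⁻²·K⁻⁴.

P ≈ 1660 W

Steady state: P = εσA T⁴.
A = 2·2.84 = 5.680 m²; T⁴ = (339)⁴ = 1.321×10¹⁰ K⁴.
P = 0.39 × 5.67×10⁻⁸ × 5.680 × 1.321×10¹⁰.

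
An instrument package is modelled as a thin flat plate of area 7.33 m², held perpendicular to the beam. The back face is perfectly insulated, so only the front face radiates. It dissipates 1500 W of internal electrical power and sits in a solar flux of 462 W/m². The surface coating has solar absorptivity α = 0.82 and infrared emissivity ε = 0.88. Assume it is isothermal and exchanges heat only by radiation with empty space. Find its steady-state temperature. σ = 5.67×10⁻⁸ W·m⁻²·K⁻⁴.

At steady state, absorbed solar power + internal power = radiated power.
Absorbed: α·S·A_cross = 0.82·462·7.330 = 2777 W (cross-section A).
Total input = 2777 + 1500 = 4277 W.
Radiated: εσ·A_surf·T⁴ with A_surf = A = 7.330 m².
T⁴ = 4277/(0.88·5.67×10⁻⁸·7.330) = 1.169×10¹⁰ K⁴.

T ≈ 329 K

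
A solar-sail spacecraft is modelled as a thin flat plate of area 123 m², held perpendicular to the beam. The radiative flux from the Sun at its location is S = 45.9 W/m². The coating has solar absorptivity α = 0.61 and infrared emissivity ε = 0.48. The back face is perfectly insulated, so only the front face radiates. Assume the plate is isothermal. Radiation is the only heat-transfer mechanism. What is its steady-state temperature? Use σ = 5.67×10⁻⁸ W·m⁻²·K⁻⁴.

At equilibrium, absorbed power = emitted power.
Absorbing cross-section = A = 123.0 m²; emitting surface = A = 123.0 m² (ratio 1).
αS·A_cross = εσ·A_surf·T⁴  ⇒  T⁴ = αS/(ε·1σ).
T⁴ = 0.610·45.9/(0.48·1·5.67×10⁻⁸) = 1.029×10⁹ K⁴.
T = (1.029×10⁹)^(1/4).

T ≈ 179 K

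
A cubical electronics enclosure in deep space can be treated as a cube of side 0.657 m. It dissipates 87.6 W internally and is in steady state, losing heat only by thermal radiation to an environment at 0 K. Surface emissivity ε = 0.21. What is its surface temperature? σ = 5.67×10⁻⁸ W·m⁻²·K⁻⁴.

T ≈ 231 K

Steady state: internal power = radiated power, P = εσA T⁴.
Radiating area A = 6L² = 2.590 m².
T⁴ = P/(εσA) = 87.6/(0.21·5.67×10⁻⁸·2.590) = 2.841×10⁹ K⁴.
T = (2.841×10⁹)^(1/4).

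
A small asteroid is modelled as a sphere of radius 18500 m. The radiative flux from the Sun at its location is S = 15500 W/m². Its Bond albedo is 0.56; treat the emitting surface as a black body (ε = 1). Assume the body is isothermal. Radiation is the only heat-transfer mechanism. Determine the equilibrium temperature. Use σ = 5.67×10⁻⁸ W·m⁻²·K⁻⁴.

T ≈ 416 K

At equilibrium, absorbed power = emitted power.
Absorbing cross-section = πr² = 1.075×10⁹ m²; emitting surface = 4πr² = 4.301×10⁹ m² (ratio 4).
(1−a)S·A_cross = εσ·A_surf·T⁴  ⇒  T⁴ = (1−a)S/(4σ).
T⁴ = 0.440·15500/(4·5.67×10⁻⁸) = 3.007×10¹⁰ K⁴.
T = (3.007×10¹⁰)^(1/4).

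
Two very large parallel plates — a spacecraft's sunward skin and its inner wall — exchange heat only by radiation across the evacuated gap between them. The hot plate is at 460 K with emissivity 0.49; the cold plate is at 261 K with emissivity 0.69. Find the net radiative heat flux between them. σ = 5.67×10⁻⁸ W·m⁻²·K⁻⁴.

For two infinite grey parallel plates, q = σ(T₁⁴ − T₂⁴)/(1/ε₁ + 1/ε₂ − 1).
T₁⁴ − T₂⁴ = 4.477×10¹⁰ − 4.640×10⁹ = 4.013×10¹⁰ K⁴.
1/ε₁ + 1/ε₂ − 1 = 2.041 + 1.449 − 1 = 2.490.
q = 5.67×10⁻⁸ × 4.013×10¹⁰ / 2.490.

q ≈ 914 W/m²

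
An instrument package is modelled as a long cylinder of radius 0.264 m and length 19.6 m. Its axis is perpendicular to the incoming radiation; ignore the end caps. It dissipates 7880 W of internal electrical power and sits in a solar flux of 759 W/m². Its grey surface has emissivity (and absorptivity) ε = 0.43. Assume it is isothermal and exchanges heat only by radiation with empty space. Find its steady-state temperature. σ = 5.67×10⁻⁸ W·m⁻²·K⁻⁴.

At steady state, absorbed solar power + internal power = radiated power.
Absorbed: α·S·A_cross = 0.43·759·10.35 = 3378 W (cross-section 2rL).
Total input = 3378 + 7880 = 11260 W.
Radiated: εσ·A_surf·T⁴ with A_surf = 2πrL = 32.51 m².
T⁴ = 11260/(0.43·5.67×10⁻⁸·32.51) = 1.420×10¹⁰ K⁴.

T ≈ 345 K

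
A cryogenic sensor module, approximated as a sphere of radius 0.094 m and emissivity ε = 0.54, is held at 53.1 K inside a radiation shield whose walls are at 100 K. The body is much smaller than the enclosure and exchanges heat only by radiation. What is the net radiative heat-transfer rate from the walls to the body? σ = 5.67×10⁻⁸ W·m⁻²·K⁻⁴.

P_net ≈ 0.313 W

For a small grey body in a large enclosure: P_net = εσA(T_body⁴ − T_wall⁴).
A = 4πr² = 0.1110 m²; T_body⁴ − T_wall⁴ = 7.950×10⁶ − 1.000×10⁸ = -9.205×10⁷ K⁴.
|P_net| = 0.54·5.67×10⁻⁸·0.1110·9.205×10⁷.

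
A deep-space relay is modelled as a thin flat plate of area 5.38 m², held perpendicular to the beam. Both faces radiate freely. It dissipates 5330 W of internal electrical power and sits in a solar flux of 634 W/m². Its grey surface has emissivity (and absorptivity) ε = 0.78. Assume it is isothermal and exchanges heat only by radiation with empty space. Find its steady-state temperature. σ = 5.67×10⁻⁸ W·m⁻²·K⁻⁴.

T ≈ 360 K

At steady state, absorbed solar power + internal power = radiated power.
Absorbed: α·S·A_cross = 0.78·634·5.380 = 2661 W (cross-section A).
Total input = 2661 + 5330 = 7991 W.
Radiated: εσ·A_surf·T⁴ with A_surf = 2A = 10.76 m².
T⁴ = 7991/(0.78·5.67×10⁻⁸·10.76) = 1.679×10¹⁰ K⁴.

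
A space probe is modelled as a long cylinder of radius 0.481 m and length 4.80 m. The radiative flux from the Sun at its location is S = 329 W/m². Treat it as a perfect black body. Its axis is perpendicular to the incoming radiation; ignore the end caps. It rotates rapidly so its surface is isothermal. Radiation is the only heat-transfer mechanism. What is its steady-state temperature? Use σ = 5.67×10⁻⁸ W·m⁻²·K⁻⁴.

T ≈ 207 K

At equilibrium, absorbed power = emitted power.
Absorbing cross-section = 2rL = 4.618 m²; emitting surface = 2πrL = 14.51 m² (ratio π).
S·A_cross = εσ·A_surf·T⁴  ⇒  T⁴ = S/(πσ).
T⁴ = 1.00·329/(π·5.67×10⁻⁸) = 1.847×10⁹ K⁴.
T = (1.847×10⁹)^(1/4).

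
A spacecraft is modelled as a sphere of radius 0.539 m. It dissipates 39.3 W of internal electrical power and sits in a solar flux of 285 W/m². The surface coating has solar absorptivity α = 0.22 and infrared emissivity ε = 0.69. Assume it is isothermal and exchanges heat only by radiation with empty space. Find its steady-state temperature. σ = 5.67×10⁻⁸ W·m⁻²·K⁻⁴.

T ≈ 161 K

At steady state, absorbed solar power + internal power = radiated power.
Absorbed: α·S·A_cross = 0.22·285·0.9127 = 57.23 W (cross-section πr²).
Total input = 57.23 + 39.3 = 96.53 W.
Radiated: εσ·A_surf·T⁴ with A_surf = 4πr² = 3.651 m².
T⁴ = 96.53/(0.69·5.67×10⁻⁸·3.651) = 6.758×10⁸ K⁴.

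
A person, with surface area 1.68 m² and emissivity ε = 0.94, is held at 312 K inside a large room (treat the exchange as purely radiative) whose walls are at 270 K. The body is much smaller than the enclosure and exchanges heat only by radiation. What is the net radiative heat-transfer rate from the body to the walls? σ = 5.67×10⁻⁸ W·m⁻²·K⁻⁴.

P_net ≈ 373 W

For a small grey body in a large enclosure: P_net = εσA(T_body⁴ − T_wall⁴).
A = 1.68 m²; T_body⁴ − T_wall⁴ = 9.476×10⁹ − 5.314×10⁹ = 4.161×10⁹ K⁴.
|P_net| = 0.94·5.67×10⁻⁸·1.680·4.161×10⁹.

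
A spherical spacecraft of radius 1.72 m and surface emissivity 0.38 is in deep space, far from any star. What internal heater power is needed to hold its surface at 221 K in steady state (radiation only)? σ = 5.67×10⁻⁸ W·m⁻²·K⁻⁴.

P ≈ 1910 W

P = εσ·4πr²·T⁴.
4πr² = 37.18 m²; T⁴ = 2.385×10⁹ K⁴.
P = 0.38·5.67×10⁻⁸·37.18·2.385×10⁹.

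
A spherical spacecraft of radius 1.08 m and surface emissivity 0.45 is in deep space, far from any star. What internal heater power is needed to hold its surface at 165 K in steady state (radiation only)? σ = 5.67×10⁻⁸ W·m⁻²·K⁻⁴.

P = εσ·4πr²·T⁴.
4πr² = 14.66 m²; T⁴ = 7.412×10⁸ K⁴.
P = 0.45·5.67×10⁻⁸·14.66·7.412×10⁸.

P ≈ 277 W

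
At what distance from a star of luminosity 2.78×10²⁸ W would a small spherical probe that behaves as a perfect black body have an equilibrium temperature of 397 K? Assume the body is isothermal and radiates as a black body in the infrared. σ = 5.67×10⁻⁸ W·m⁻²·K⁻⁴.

For an isothermal black-emitting sphere, (1−a)S·πr² = σ·4πr²·T⁴ ⇒ S = 4σT⁴/(1−a).
S = 4·5.67×10⁻⁸·(397)⁴/1.00 = 5634 W/m².
Flux falls as S = L/(4πd²), so d = √(L/(4πS)) = √(2.78×10²⁸/(4π·5634)).

d ≈ 6.27×10¹¹ m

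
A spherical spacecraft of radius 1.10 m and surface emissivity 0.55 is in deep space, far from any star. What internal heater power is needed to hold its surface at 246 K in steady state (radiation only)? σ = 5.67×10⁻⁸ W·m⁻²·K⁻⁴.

P = εσ·4πr²·T⁴.
4πr² = 15.21 m²; T⁴ = 3.662×10⁹ K⁴.
P = 0.55·5.67×10⁻⁸·15.21·3.662×10⁹.

P ≈ 1740 W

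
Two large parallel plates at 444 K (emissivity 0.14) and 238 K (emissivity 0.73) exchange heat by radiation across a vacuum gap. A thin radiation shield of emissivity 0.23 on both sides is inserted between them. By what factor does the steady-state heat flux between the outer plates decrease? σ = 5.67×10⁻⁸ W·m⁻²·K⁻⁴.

Without shield: q₀ = σΔ(T⁴)/(1/ε₁+1/ε₂−1) with denominator 7.513.
With shield the two gaps are in series; the resistances add: (1/ε₁+1/ε_s−1)+(1/ε_s+1/ε₂−1) = 10.49+4.718 = 15.21.
Heat-flux ratio q₀/q = 15.21/7.513.

factor ≈ 2.02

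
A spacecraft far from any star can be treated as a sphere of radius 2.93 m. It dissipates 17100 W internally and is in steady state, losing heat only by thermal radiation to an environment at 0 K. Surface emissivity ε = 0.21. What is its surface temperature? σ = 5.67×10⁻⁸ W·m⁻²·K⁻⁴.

Steady state: internal power = radiated power, P = εσA T⁴.
Radiating area A = 4πr² = 107.9 m².
T⁴ = P/(εσA) = 17100/(0.21·5.67×10⁻⁸·107.9) = 1.331×10¹⁰ K⁴.
T = (1.331×10¹⁰)^(1/4).

T ≈ 340 K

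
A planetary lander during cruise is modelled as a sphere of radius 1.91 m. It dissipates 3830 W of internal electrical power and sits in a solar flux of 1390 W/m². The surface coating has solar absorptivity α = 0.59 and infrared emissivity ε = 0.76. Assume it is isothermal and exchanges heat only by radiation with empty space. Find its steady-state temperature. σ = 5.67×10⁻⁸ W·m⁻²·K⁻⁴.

T ≈ 286 K

At steady state, absorbed solar power + internal power = radiated power.
Absorbed: α·S·A_cross = 0.59·1390·11.46 = 9399 W (cross-section πr²).
Total input = 9399 + 3830 = 13230 W.
Radiated: εσ·A_surf·T⁴ with A_surf = 4πr² = 45.84 m².
T⁴ = 13230/(0.76·5.67×10⁻⁸·45.84) = 6.697×10⁹ K⁴.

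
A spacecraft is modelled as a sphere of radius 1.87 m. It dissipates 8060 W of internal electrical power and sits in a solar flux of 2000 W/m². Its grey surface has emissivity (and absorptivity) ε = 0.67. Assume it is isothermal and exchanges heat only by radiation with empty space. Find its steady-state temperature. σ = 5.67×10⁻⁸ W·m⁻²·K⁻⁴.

T ≈ 342 K

At steady state, absorbed solar power + internal power = radiated power.
Absorbed: α·S·A_cross = 0.67·2000·10.99 = 14720 W (cross-section πr²).
Total input = 14720 + 8060 = 22780 W.
Radiated: εσ·A_surf·T⁴ with A_surf = 4πr² = 43.94 m².
T⁴ = 22780/(0.67·5.67×10⁻⁸·43.94) = 1.365×10¹⁰ K⁴.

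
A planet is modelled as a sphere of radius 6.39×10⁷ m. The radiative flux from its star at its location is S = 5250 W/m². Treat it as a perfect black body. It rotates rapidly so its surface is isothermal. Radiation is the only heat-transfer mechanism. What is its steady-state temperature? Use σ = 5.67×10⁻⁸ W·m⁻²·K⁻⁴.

T ≈ 390 K

At equilibrium, absorbed power = emitted power.
Absorbing cross-section = πr² = 1.283×10¹⁶ m²; emitting surface = 4πr² = 5.131×10¹⁶ m² (ratio 4).
S·A_cross = εσ·A_surf·T⁴  ⇒  T⁴ = S/(4σ).
T⁴ = 1.00·5250/(4·5.67×10⁻⁸) = 2.315×10¹⁰ K⁴.
T = (2.315×10¹⁰)^(1/4).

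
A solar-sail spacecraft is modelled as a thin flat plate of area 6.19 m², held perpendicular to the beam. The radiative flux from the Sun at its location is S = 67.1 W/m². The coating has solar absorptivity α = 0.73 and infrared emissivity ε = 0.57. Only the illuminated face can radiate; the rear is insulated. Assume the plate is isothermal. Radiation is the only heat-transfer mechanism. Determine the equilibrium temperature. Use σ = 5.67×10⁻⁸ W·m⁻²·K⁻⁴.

T ≈ 197 K

At equilibrium, absorbed power = emitted power.
Absorbing cross-section = A = 6.190 m²; emitting surface = A = 6.190 m² (ratio 1).
αS·A_cross = εσ·A_surf·T⁴  ⇒  T⁴ = αS/(ε·1σ).
T⁴ = 0.730·67.1/(0.57·1·5.67×10⁻⁸) = 1.516×10⁹ K⁴.
T = (1.516×10⁹)^(1/4).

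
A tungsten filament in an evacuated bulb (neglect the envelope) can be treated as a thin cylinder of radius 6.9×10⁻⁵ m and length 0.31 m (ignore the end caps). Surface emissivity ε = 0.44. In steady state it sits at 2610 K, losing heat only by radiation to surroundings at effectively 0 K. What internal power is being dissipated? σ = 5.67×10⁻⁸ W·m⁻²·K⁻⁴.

Steady state: P = εσA T⁴.
A = 2πrL = 1.344×10⁻⁴ m²; T⁴ = (2610)⁴ = 4.640×10¹³ K⁴.
P = 0.44 × 5.67×10⁻⁸ × 1.344×10⁻⁴ × 4.640×10¹³.

P ≈ 156 W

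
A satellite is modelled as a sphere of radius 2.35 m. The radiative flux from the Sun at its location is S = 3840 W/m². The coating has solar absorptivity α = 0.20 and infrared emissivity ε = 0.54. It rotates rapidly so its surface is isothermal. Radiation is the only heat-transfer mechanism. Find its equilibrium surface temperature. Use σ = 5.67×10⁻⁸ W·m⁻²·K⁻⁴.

At equilibrium, absorbed power = emitted power.
Absorbing cross-section = πr² = 17.35 m²; emitting surface = 4πr² = 69.40 m² (ratio 4).
αS·A_cross = εσ·A_surf·T⁴  ⇒  T⁴ = αS/(ε·4σ).
T⁴ = 0.200·3840/(0.54·4·5.67×10⁻⁸) = 6.271×10⁹ K⁴.
T = (6.271×10⁹)^(1/4).

T ≈ 281 K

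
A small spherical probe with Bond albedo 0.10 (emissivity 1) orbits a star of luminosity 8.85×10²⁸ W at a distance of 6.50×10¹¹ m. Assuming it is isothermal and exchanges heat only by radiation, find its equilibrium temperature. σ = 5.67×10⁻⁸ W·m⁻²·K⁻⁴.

T ≈ 507 K

First find the stellar flux at distance d: S = L/(4πd²) = 8.85×10²⁸/(4π·(6.50×10¹¹)²) = 16670 W/m².
For an isothermal sphere, absorbed (1−a)S·πr² = emitted σ·4πr²·T⁴, so T⁴ = (1−a)S/(4σ).
T⁴ = 0.900·16670/(4·5.67×10⁻⁸) = 6.615×10¹⁰ K⁴.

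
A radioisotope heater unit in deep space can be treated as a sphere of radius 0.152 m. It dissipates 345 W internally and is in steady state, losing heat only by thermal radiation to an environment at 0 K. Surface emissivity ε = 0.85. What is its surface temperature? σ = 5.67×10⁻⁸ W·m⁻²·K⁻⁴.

T ≈ 396 K

Steady state: internal power = radiated power, P = εσA T⁴.
Radiating area A = 4πr² = 0.2903 m².
T⁴ = P/(εσA) = 345/(0.85·5.67×10⁻⁸·0.2903) = 2.466×10¹⁰ K⁴.
T = (2.466×10¹⁰)^(1/4).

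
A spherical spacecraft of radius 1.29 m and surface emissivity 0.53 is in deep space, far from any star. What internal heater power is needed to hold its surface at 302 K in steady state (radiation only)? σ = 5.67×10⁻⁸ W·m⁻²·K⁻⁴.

P ≈ 5230 W

P = εσ·4πr²·T⁴.
4πr² = 20.91 m²; T⁴ = 8.318×10⁹ K⁴.
P = 0.53·5.67×10⁻⁸·20.91·8.318×10⁹.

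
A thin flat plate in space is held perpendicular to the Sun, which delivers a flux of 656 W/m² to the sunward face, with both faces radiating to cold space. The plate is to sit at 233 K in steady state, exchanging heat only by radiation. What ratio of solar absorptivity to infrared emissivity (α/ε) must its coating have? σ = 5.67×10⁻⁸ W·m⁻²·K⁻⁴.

α/ε ≈ 0.509

Balance: αS·A = εσ·2A·T⁴ ⇒ α/ε = 2σT⁴/S.
α/ε = 2·5.67×10⁻⁸·(233)⁴/656 = 2·5.67×10⁻⁸·2.947×10⁹/656.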